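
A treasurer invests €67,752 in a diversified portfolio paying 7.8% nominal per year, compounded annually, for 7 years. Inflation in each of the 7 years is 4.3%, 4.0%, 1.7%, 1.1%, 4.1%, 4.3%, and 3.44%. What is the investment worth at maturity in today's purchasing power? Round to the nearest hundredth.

€91,504.01

Nominal value at maturity: €67,752 × (1 + 7.8%)^7 ≈ €114,618.16.
Price-level factor over 7 years: 1.043 × 1.040 × 1.017 × 1.011 × 1.041 × 1.043 × 1.0344 ≈ 1.2526025920.
The maturity value deflated by that factor is the answer in today's purchasing power.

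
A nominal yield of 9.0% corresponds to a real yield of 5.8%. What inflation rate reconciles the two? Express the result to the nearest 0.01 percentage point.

3.02%

From (1+r_nom) = (1+r_real)(1+π), we get 1+π = (1 + 9.0%)/(1 + 5.8%) = 1.090/1.058 ≈ 1.03025.
So π ≈ 3.0246%.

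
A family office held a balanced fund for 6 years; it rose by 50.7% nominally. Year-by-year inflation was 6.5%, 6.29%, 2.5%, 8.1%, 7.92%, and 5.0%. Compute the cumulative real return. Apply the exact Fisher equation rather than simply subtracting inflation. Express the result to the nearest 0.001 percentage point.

Cumulative inflation factor: 1.065 × 1.0629 × 1.025 × 1.081 × 1.0792 × 1.050 ≈ 1.42129.
Nominal growth factor: 1.50700. Real growth factor = 1.50700 / 1.42129 ≈ 1.06030.
Total real return ≈ 6.0304%.

6.030%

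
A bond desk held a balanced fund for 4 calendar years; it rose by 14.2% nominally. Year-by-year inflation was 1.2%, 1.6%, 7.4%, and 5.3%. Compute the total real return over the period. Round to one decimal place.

Cumulative inflation factor: 1.012 × 1.016 × 1.074 × 1.053 ≈ 1.16280.
Nominal growth factor: 1.14200. Real growth factor = 1.14200 / 1.16280 ≈ 0.98211.
Total real return ≈ -1.7892%.

-1.8%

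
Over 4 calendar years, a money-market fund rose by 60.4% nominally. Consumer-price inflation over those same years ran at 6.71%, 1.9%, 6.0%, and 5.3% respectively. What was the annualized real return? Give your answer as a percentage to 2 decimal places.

7.22%

Cumulative inflation factor: 1.0671 × 1.019 × 1.060 × 1.053 ≈ 1.21371.
Nominal growth factor: 1.60400. Real growth factor = 1.60400 / 1.21371 ≈ 1.32157.
Annualized: 1.32157^(1/4) − 1 ≈ 0.07219.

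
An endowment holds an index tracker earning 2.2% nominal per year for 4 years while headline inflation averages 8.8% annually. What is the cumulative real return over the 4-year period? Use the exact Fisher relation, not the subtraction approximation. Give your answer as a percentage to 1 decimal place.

The annual real rate is (1+2.2%)/(1+8.8%) − 1 = -6.0662%.
Compounded over 4 years: (1 + -0.060662)^4 − 1 ≈ -0.22145.

-22.1%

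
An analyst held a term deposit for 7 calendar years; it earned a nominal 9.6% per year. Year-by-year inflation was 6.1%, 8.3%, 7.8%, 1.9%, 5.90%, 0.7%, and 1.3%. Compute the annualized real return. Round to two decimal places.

4.85%

Cumulative inflation factor: 1.061 × 1.083 × 1.078 × 1.019 × 1.0590 × 1.007 × 1.013 ≈ 1.36355.
Nominal growth factor: 1.89965. Real growth factor = 1.89965 / 1.36355 ≈ 1.39316.
Annualized: 1.39316^(1/7) − 1 ≈ 0.04851.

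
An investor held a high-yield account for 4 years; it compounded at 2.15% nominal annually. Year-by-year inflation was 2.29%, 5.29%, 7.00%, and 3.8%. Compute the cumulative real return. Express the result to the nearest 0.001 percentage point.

Cumulative inflation factor: 1.0229 × 1.0529 × 1.0700 × 1.038 ≈ 1.19619.
Nominal growth factor: 1.08881. Real growth factor = 1.08881 / 1.19619 ≈ 0.91023.
Total real return ≈ -8.9768%.

-8.977%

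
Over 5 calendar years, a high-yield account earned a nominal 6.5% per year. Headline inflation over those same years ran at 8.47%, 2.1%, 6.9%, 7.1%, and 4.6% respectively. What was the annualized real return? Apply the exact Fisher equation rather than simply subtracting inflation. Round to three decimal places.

Cumulative inflation factor: 1.0847 × 1.021 × 1.069 × 1.071 × 1.046 ≈ 1.32628.
Nominal growth factor: 1.37009. Real growth factor = 1.37009 / 1.32628 ≈ 1.03303.
Annualized: 1.03303^(1/5) − 1 ≈ 0.00652.

0.652%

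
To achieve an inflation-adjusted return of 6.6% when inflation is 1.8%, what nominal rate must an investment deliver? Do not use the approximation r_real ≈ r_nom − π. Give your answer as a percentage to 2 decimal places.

By the Fisher equation, 1 + r_nom = (1 + 6.6%)(1 + 1.8%) = 1.066 × 1.018 = 1.085188.
So r_nom = 8.5188%.

8.52%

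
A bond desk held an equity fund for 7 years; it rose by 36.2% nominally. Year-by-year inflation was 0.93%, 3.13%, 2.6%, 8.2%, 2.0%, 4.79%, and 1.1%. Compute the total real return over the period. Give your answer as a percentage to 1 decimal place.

9.1%

Cumulative inflation factor: 1.0093 × 1.0313 × 1.026 × 1.082 × 1.020 × 1.0479 × 1.011 ≈ 1.24868.
Nominal growth factor: 1.36200. Real growth factor = 1.36200 / 1.24868 ≈ 1.09075.
Total real return ≈ 9.0752%.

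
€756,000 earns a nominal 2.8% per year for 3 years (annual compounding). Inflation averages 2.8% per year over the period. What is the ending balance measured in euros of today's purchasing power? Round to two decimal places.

€756,000.00

Nominal value at maturity: €756,000 × (1 + 2.8%)^3 ≈ €821,298.71.
Price-level factor over 3 years: (1 + 2.8%)^3 = 1.086373952.
The maturity value deflated by that factor is the answer in today's purchasing power.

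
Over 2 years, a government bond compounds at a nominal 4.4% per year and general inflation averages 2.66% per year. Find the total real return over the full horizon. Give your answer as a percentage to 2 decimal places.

The annual real rate is (1+4.4%)/(1+2.66%) − 1 = 1.6949%.
Compounded over 2 years: (1 + 0.016949)^2 − 1 ≈ 0.03419.

3.42%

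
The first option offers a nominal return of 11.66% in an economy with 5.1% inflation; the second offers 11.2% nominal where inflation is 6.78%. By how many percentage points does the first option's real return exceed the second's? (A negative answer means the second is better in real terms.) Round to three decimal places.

2.102

The first option real return: 1.1166/1.051 − 1 = 6.2417%.
The second real return: 1.112/1.0678 − 1 = 4.1394%.
Difference: 6.2417 − 4.1394 = 2.1023 pp.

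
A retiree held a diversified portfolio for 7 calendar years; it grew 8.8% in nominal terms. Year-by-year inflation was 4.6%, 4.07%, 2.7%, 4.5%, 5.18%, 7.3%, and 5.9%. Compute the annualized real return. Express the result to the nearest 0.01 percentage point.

Cumulative inflation factor: 1.046 × 1.0407 × 1.027 × 1.045 × 1.0518 × 1.073 × 1.059 ≈ 1.39628.
Nominal growth factor: 1.08800. Real growth factor = 1.08800 / 1.39628 ≈ 0.77921.
Annualized: 0.77921^(1/7) − 1 ≈ -0.03501.

-3.50%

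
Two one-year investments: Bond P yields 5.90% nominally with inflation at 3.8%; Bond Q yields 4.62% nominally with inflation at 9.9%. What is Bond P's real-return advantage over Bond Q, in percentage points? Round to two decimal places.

Bond P real return: 1.0590/1.038 − 1 = 2.023%.
Bond Q real return: 1.0462/1.099 − 1 = -4.804%.
Difference: 2.023 − (-4.804) = 6.827 pp.

6.83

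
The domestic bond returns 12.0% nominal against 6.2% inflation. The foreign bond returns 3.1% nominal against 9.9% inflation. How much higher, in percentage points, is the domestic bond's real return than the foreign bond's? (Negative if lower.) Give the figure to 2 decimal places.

The domestic bond real return: 1.120/1.062 − 1 = 5.461%.
The foreign bond real return: 1.031/1.099 − 1 = -6.187%.
Difference: 5.461 − (-6.187) = 11.648 pp.

11.65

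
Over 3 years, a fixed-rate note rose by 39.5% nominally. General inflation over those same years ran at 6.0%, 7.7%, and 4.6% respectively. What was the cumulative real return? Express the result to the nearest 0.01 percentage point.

16.82%

Cumulative inflation factor: 1.060 × 1.077 × 1.046 ≈ 1.19413.
Nominal growth factor: 1.39500. Real growth factor = 1.39500 / 1.19413 ≈ 1.16821.
Total real return ≈ 16.8210%.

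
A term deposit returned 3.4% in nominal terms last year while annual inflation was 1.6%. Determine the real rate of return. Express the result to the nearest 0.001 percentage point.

Real return via the Fisher equation: (1 + 3.4%)/(1 + 1.6%) − 1 = 1.034/1.016 − 1 ≈ 0.01772.

1.772%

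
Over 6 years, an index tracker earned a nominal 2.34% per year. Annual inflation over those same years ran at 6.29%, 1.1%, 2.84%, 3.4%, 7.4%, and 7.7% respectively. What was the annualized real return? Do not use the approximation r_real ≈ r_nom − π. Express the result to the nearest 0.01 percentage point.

-2.31%

Cumulative inflation factor: 1.0629 × 1.011 × 1.0284 × 1.034 × 1.074 × 1.077 ≈ 1.32174.
Nominal growth factor: 1.14887. Real growth factor = 1.14887 / 1.32174 ≈ 0.86921.
Annualized: 0.86921^(1/6) − 1 ≈ -0.02309.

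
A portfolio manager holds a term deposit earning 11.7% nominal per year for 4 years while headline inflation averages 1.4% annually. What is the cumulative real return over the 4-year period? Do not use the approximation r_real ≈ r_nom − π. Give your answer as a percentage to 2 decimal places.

The annual real rate is (1+11.7%)/(1+1.4%) − 1 = 10.1578%.
Compounded over 4 years: (1 + 0.101578)^4 − 1 ≈ 0.47252.

47.25%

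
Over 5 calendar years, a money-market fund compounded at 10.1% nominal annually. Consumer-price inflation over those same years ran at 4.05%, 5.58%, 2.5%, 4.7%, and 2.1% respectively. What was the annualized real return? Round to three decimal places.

Cumulative inflation factor: 1.0405 × 1.0558 × 1.025 × 1.047 × 1.021 ≈ 1.20370.
Nominal growth factor: 1.61784. Real growth factor = 1.61784 / 1.20370 ≈ 1.34405.
Annualized: 1.34405^(1/5) − 1 ≈ 0.06092.

6.092%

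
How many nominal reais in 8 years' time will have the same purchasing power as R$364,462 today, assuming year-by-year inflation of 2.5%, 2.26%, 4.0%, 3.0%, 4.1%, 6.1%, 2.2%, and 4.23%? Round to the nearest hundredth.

Cumulative price-level factor: 1.025 × 1.0226 × 1.040 × 1.030 × 1.041 × 1.061 × 1.022 × 1.0423 ≈ 1.3210217398.
Multiplying R$364,462 by the price-level factor gives the future nominal sum.

R$481,462.23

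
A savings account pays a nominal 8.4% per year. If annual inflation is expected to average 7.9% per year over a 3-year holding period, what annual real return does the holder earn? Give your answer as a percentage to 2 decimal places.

With constant rates the annual real return is the same each year: (1+8.4%)/(1+7.9%) − 1 = 0.00463.

0.46%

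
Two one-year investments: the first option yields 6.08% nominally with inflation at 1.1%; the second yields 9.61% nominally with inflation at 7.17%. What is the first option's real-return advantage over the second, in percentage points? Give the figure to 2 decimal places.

2.65

The first option real return: 1.0608/1.011 − 1 = 4.926%.
The second real return: 1.0961/1.0717 − 1 = 2.277%.
Difference: 4.926 − 2.277 = 2.649 pp.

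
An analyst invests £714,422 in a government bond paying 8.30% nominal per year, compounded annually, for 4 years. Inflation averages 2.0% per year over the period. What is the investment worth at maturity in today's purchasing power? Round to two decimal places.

Nominal value at maturity: £714,422 × (1 + 8.30%)^4 ≈ £982,807.92.
Price-level factor over 4 years: (1 + 2.0%)^4 = 1.08243216.
Dividing the nominal maturity value by the price-level factor gives the value in today's money.

£907,962.60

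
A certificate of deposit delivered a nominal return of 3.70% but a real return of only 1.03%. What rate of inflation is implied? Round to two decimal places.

From (1+r_nom) = (1+r_real)(1+π), we get 1+π = (1 + 3.70%)/(1 + 1.03%) = 1.0370/1.0103 ≈ 1.02643.
So π ≈ 2.6428%.

2.64%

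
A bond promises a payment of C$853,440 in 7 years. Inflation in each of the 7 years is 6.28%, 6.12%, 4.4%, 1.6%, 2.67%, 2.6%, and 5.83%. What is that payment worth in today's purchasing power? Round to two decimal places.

C$639,926.77

Price-level factor over 7 years: 1.0628 × 1.0612 × 1.044 × 1.016 × 1.0267 × 1.026 × 1.0583 ≈ 1.3336525896.
Purchasing power today: C$853,440 divided by that factor.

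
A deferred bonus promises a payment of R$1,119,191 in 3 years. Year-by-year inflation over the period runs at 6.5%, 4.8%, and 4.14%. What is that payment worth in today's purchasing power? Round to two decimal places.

Price-level factor over 3 years: 1.065 × 1.048 × 1.0414 = 1.162327368.
Purchasing power today: R$1,119,191 divided by that factor.

R$962,887.94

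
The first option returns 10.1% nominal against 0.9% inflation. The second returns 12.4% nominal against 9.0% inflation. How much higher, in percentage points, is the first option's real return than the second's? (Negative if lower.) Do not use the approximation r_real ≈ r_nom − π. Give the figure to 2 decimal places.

The first option real return: 1.101/1.009 − 1 = 9.118%.
The second real return: 1.124/1.090 − 1 = 3.119%.
Difference: 9.118 − 3.119 = 5.999 pp.

6.00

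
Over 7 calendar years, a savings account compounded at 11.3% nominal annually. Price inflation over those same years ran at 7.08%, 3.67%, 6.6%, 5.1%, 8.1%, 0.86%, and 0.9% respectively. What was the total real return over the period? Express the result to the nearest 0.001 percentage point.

Cumulative inflation factor: 1.0708 × 1.0367 × 1.066 × 1.051 × 1.081 × 1.0086 × 1.009 ≈ 1.36822.
Nominal growth factor: 2.11576. Real growth factor = 2.11576 / 1.36822 ≈ 1.54635.
Total real return ≈ 54.6354%.

54.635%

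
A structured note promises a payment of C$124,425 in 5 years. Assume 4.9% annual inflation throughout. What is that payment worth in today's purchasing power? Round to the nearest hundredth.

Price-level factor over 5 years: (1 + 4.9%)^5 ≈ 1.2702155965.
Purchasing power today: C$124,425 divided by that factor.

C$97,955.81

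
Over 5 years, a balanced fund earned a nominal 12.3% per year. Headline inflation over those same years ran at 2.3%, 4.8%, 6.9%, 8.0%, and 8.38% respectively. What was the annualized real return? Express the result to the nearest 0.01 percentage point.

5.89%

Cumulative inflation factor: 1.023 × 1.048 × 1.069 × 1.080 × 1.0838 ≈ 1.34149.
Nominal growth factor: 1.78607. Real growth factor = 1.78607 / 1.34149 ≈ 1.33141.
Annualized: 1.33141^(1/5) − 1 ≈ 0.05892.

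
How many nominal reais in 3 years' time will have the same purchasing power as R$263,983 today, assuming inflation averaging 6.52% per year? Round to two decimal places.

Cumulative price-level factor: (1+6.52%)^3 ≈ 1.2086302878.
The nominal amount required is R$263,983 scaled up by that factor.

R$319,057.85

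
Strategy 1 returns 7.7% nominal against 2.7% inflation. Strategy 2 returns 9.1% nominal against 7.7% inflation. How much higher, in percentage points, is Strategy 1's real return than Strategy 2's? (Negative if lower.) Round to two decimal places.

Strategy 1 real return: 1.077/1.027 − 1 = 4.869%.
Strategy 2 real return: 1.091/1.077 − 1 = 1.300%.
Difference: 4.869 − 1.300 = 3.569 pp.

3.57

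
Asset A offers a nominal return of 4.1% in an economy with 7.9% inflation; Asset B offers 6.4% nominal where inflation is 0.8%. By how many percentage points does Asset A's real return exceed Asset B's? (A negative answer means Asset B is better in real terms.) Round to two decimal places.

-9.08

Asset A real return: 1.041/1.079 − 1 = -3.522%.
Asset B real return: 1.064/1.008 − 1 = 5.556%.
Difference: -3.522 − 5.556 = -9.078 pp.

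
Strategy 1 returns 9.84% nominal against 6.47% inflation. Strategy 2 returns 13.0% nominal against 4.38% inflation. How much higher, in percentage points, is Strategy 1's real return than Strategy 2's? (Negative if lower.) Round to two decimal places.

-5.09

Strategy 1 real return: 1.0984/1.0647 − 1 = 3.165%.
Strategy 2 real return: 1.130/1.0438 − 1 = 8.258%.
Difference: 3.165 − 8.258 = -5.093 pp.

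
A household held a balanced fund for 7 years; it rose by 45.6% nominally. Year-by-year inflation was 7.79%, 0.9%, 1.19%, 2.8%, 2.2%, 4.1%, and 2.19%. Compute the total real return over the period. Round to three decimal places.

Cumulative inflation factor: 1.0779 × 1.009 × 1.0119 × 1.028 × 1.022 × 1.041 × 1.0219 ≈ 1.23001.
Nominal growth factor: 1.45600. Real growth factor = 1.45600 / 1.23001 ≈ 1.18373.
Total real return ≈ 18.3725%.

18.373%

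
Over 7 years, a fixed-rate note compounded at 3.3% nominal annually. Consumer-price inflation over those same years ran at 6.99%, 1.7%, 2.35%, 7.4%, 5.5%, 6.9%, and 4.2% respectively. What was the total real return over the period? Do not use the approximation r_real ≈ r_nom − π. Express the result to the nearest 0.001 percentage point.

Cumulative inflation factor: 1.0699 × 1.017 × 1.0235 × 1.074 × 1.055 × 1.069 × 1.042 ≈ 1.40558.
Nominal growth factor: 1.25517. Real growth factor = 1.25517 / 1.40558 ≈ 0.89299.
Total real return ≈ -10.7007%.

-10.701%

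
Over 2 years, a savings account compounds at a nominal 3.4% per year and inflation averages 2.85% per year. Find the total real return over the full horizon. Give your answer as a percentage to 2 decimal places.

The annual real rate is (1+3.4%)/(1+2.85%) − 1 = 0.5348%.
Compounded over 2 years: (1 + 0.005348)^2 − 1 ≈ 0.01072.

1.07%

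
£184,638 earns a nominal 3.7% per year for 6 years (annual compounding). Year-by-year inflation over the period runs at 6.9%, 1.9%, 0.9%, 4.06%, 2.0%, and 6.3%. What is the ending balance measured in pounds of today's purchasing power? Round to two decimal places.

Nominal value at maturity: £184,638 × (1 + 3.7%)^6 ≈ £229,611.49.
Price-level factor over 6 years: 1.069 × 1.019 × 1.009 × 1.0406 × 1.020 × 1.063 ≈ 1.2401102962.
The maturity value deflated by that factor is the answer in today's purchasing power.

£185,154.09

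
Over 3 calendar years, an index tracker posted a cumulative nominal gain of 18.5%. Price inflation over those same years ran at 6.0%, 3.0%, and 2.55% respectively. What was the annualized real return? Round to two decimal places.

1.91%

Cumulative inflation factor: 1.060 × 1.030 × 1.0255 ≈ 1.11964.
Nominal growth factor: 1.18500. Real growth factor = 1.18500 / 1.11964 ≈ 1.05838.
Annualized: 1.05838^(1/3) − 1 ≈ 0.01909.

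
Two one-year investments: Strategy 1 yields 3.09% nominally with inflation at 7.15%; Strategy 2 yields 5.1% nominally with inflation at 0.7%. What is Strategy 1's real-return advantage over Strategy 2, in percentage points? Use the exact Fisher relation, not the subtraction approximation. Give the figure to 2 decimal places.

Strategy 1 real return: 1.0309/1.0715 − 1 = -3.789%.
Strategy 2 real return: 1.051/1.007 − 1 = 4.369%.
Difference: -3.789 − 4.369 = -8.158 pp.

-8.16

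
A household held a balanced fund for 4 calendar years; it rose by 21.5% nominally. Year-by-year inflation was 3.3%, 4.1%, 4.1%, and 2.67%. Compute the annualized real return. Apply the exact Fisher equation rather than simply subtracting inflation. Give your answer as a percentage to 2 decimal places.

1.40%

Cumulative inflation factor: 1.033 × 1.041 × 1.041 × 1.0267 ≈ 1.14933.
Nominal growth factor: 1.21500. Real growth factor = 1.21500 / 1.14933 ≈ 1.05714.
Annualized: 1.05714^(1/4) − 1 ≈ 0.01399.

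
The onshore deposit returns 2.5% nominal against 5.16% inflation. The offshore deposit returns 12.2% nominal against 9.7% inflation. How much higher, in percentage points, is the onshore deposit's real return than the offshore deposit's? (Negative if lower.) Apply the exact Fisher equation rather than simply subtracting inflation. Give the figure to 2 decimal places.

The onshore deposit real return: 1.025/1.0516 − 1 = -2.529%.
The offshore deposit real return: 1.122/1.097 − 1 = 2.279%.
Difference: -2.529 − 2.279 = -4.808 pp.

-4.81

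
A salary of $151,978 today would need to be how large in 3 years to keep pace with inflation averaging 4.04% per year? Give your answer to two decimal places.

Cumulative price-level factor: (1+4.04%)^3 ≈ 1.1261624193.
The nominal amount required is $151,978 scaled up by that factor.

$171,151.91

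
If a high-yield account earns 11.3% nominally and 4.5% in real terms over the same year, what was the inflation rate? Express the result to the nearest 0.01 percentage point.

6.51%

From (1+r_nom) = (1+r_real)(1+π), we get 1+π = (1 + 11.3%)/(1 + 4.5%) = 1.113/1.045 ≈ 1.06507.
So π ≈ 6.5072%.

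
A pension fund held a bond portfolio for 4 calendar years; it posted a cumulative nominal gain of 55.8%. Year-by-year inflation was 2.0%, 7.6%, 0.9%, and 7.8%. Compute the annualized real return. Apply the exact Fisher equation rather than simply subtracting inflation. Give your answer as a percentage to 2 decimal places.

Cumulative inflation factor: 1.020 × 1.076 × 1.009 × 1.078 ≈ 1.19377.
Nominal growth factor: 1.55800. Real growth factor = 1.55800 / 1.19377 ≈ 1.30510.
Annualized: 1.30510^(1/4) − 1 ≈ 0.06884.

6.88%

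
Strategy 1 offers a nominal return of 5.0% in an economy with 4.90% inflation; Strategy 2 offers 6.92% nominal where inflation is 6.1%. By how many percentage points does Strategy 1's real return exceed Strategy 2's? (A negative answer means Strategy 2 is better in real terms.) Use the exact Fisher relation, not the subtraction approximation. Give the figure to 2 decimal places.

-0.68

Strategy 1 real return: 1.050/1.0490 − 1 = 0.095%.
Strategy 2 real return: 1.0692/1.061 − 1 = 0.773%.
Difference: 0.095 − 0.773 = -0.678 pp.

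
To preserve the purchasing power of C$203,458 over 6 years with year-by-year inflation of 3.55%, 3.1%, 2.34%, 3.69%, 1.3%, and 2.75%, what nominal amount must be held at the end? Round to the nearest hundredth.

Cumulative price-level factor: 1.0355 × 1.031 × 1.0234 × 1.0369 × 1.013 × 1.0275 ≈ 1.1791860467.
Multiplying C$203,458 by the price-level factor gives the future nominal sum.

C$239,914.83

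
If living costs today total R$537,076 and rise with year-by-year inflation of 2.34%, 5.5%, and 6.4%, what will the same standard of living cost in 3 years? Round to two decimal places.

R$616,985.91

Cumulative price-level factor: 1.0234 × 1.055 × 1.064 = 1.148786968.
The nominal amount required is R$537,076 scaled up by that factor.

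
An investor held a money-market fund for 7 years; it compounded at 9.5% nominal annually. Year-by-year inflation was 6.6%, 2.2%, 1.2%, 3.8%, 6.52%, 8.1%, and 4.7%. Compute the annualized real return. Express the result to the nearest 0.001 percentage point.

4.579%

Cumulative inflation factor: 1.066 × 1.022 × 1.012 × 1.038 × 1.0652 × 1.081 × 1.047 ≈ 1.37972.
Nominal growth factor: 1.88755. Real growth factor = 1.88755 / 1.37972 ≈ 1.36807.
Annualized: 1.36807^(1/7) − 1 ≈ 0.04579.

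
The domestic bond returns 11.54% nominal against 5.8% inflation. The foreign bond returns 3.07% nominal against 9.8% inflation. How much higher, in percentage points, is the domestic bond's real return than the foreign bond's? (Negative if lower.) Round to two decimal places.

The domestic bond real return: 1.1154/1.058 − 1 = 5.425%.
The foreign bond real return: 1.0307/1.098 − 1 = -6.129%.
Difference: 5.425 − (-6.129) = 11.554 pp.

11.55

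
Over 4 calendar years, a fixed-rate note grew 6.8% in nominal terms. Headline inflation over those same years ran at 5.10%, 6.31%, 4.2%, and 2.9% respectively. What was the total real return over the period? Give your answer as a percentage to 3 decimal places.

Cumulative inflation factor: 1.0510 × 1.0631 × 1.042 × 1.029 ≈ 1.19801.
Nominal growth factor: 1.06800. Real growth factor = 1.06800 / 1.19801 ≈ 0.89148.
Total real return ≈ -10.8521%.

-10.852%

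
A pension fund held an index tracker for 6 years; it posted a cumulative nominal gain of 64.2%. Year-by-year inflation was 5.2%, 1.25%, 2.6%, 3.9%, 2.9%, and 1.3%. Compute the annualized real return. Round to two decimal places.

5.61%

Cumulative inflation factor: 1.052 × 1.0125 × 1.026 × 1.039 × 1.029 × 1.013 ≈ 1.18358.
Nominal growth factor: 1.64200. Real growth factor = 1.64200 / 1.18358 ≈ 1.38731.
Annualized: 1.38731^(1/6) − 1 ≈ 0.05608.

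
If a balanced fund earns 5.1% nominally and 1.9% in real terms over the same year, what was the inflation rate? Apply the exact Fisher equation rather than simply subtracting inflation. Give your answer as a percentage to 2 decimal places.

3.14%

From (1+r_nom) = (1+r_real)(1+π), we get 1+π = (1 + 5.1%)/(1 + 1.9%) = 1.051/1.019 ≈ 1.03140.
So π ≈ 3.1403%.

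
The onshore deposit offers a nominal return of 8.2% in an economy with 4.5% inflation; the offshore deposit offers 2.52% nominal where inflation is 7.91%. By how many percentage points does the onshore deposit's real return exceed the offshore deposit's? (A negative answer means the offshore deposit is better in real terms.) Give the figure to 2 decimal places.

The onshore deposit real return: 1.082/1.045 − 1 = 3.541%.
The offshore deposit real return: 1.0252/1.0791 − 1 = -4.995%.
Difference: 3.541 − (-4.995) = 8.536 pp.

8.54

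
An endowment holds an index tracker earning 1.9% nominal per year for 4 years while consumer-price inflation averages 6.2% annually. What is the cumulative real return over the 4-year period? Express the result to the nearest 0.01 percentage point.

The annual real rate is (1+1.9%)/(1+6.2%) − 1 = -4.0490%.
Compounded over 4 years: (1 + -0.040490)^4 − 1 ≈ -0.15238.

-15.24%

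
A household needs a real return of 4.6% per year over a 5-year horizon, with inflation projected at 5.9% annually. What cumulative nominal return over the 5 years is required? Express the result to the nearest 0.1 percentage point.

Required annual nominal rate: (1+4.6%)(1+5.9%) − 1 = 10.7714%.
Cumulative over 5 years: (1 + 0.107714)^5 − 1 ≈ 0.66778.

66.8%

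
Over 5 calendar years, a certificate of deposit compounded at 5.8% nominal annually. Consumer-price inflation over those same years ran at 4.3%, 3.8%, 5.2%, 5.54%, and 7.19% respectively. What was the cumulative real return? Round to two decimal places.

Cumulative inflation factor: 1.043 × 1.038 × 1.052 × 1.0554 × 1.0719 ≈ 1.28845.
Nominal growth factor: 1.32565. Real growth factor = 1.32565 / 1.28845 ≈ 1.02887.
Total real return ≈ 2.8868%.

2.89%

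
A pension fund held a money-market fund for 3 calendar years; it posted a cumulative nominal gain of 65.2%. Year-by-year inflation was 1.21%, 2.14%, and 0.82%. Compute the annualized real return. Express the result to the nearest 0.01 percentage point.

16.60%

Cumulative inflation factor: 1.0121 × 1.0214 × 1.0082 ≈ 1.04224.
Nominal growth factor: 1.65200. Real growth factor = 1.65200 / 1.04224 ≈ 1.58505.
Annualized: 1.58505^(1/3) − 1 ≈ 0.16595.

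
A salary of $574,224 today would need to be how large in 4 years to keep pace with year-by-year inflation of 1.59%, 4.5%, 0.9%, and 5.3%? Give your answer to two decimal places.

$647,691.40

Cumulative price-level factor: 1.0159 × 1.045 × 1.009 × 1.053 ≈ 1.1279420516.
The nominal amount required is $574,224 scaled up by that factor.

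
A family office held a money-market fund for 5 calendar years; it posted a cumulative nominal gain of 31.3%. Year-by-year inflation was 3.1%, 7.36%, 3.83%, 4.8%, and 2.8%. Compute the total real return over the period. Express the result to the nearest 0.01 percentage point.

6.04%

Cumulative inflation factor: 1.031 × 1.0736 × 1.0383 × 1.048 × 1.028 ≈ 1.23816.
Nominal growth factor: 1.31300. Real growth factor = 1.31300 / 1.23816 ≈ 1.06044.
Total real return ≈ 6.0441%.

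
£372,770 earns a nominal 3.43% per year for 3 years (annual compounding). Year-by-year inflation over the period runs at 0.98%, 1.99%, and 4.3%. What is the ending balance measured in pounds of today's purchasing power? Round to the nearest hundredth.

Nominal value at maturity: £372,770 × (1 + 3.43%)^3 ≈ £412,458.76.
Price-level factor over 3 years: 1.0098 × 1.0199 × 1.043 ≈ 1.0741805059.
Dividing the nominal maturity value by the price-level factor gives the value in today's money.

£383,975.28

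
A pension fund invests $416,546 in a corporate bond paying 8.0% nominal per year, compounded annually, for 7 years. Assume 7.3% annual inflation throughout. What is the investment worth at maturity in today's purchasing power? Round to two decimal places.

$435,944.50

Nominal value at maturity: $416,546 × (1 + 8.0%)^7 ≈ $713,886.64.
Price-level factor over 7 years: (1 + 7.3%)^7 ≈ 1.6375631383.
The maturity value deflated by that factor is the answer in today's purchasing power.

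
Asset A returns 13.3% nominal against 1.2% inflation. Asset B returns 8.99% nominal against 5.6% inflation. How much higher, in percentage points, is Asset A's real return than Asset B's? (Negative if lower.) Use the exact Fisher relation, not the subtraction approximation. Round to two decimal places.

8.75

Asset A real return: 1.133/1.012 − 1 = 11.957%.
Asset B real return: 1.0899/1.056 − 1 = 3.210%.
Difference: 11.957 − 3.210 = 8.747 pp.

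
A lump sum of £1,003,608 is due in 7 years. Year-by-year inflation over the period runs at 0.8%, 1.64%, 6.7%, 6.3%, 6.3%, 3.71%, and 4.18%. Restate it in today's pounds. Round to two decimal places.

£751,974.29

Price-level factor over 7 years: 1.008 × 1.0164 × 1.067 × 1.063 × 1.063 × 1.0371 × 1.0418 ≈ 1.3346307423.
Purchasing power today: £1,003,608 divided by that factor.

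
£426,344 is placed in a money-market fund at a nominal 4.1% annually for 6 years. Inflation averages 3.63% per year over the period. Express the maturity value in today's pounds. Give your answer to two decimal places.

£438,078.10

Nominal value at maturity: £426,344 × (1 + 4.1%)^6 ≈ £542,580.94.
Price-level factor over 6 years: (1 + 3.63%)^6 ≈ 1.2385484180.
Dividing the nominal maturity value by the price-level factor gives the value in today's money.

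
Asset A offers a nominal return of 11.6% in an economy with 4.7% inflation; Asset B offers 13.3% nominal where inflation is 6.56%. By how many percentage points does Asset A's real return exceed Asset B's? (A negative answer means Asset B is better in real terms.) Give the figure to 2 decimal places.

0.27

Asset A real return: 1.116/1.047 − 1 = 6.590%.
Asset B real return: 1.133/1.0656 − 1 = 6.325%.
Difference: 6.590 − 6.325 = 0.265 pp.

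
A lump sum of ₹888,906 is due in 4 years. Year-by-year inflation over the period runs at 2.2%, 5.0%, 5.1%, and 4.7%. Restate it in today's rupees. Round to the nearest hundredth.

Price-level factor over 4 years: 1.022 × 1.050 × 1.051 × 1.047 = 1.1808360207.
Purchasing power today: ₹888,906 divided by that factor.

₹752,776.83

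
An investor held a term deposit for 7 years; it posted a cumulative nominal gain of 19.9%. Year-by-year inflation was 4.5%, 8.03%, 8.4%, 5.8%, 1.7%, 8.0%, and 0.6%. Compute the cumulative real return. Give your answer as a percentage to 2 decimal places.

-16.19%

Cumulative inflation factor: 1.045 × 1.0803 × 1.084 × 1.058 × 1.017 × 1.080 × 1.006 ≈ 1.43060.
Nominal growth factor: 1.19900. Real growth factor = 1.19900 / 1.43060 ≈ 0.83811.
Total real return ≈ -16.1890%.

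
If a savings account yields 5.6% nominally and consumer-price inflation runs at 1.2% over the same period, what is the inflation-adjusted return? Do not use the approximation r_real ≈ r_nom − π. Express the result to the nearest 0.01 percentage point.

Real return via the Fisher equation: (1 + 5.6%)/(1 + 1.2%) − 1 = 1.056/1.012 − 1 ≈ 0.04348.

4.35%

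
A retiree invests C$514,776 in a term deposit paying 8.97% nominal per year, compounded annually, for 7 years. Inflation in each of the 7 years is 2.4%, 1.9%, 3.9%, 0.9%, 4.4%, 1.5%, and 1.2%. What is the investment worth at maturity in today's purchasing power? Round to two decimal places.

C$800,643.24

Nominal value at maturity: C$514,776 × (1 + 8.97%)^7 ≈ C$939,219.17.
Price-level factor over 7 years: 1.024 × 1.019 × 1.039 × 1.009 × 1.044 × 1.015 × 1.012 ≈ 1.1730807492.
The maturity value deflated by that factor is the answer in today's purchasing power.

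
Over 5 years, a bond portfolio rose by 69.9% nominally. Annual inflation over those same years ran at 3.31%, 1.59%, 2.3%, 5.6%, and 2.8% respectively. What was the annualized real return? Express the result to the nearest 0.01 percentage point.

7.83%

Cumulative inflation factor: 1.0331 × 1.0159 × 1.023 × 1.056 × 1.028 ≈ 1.16554.
Nominal growth factor: 1.69900. Real growth factor = 1.69900 / 1.16554 ≈ 1.45770.
Annualized: 1.45770^(1/5) − 1 ≈ 0.07828.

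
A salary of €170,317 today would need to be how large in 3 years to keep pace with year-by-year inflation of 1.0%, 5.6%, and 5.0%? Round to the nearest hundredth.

Cumulative price-level factor: 1.010 × 1.056 × 1.050 = 1.119888.
Multiplying €170,317 by the price-level factor gives the future nominal sum.

€190,735.96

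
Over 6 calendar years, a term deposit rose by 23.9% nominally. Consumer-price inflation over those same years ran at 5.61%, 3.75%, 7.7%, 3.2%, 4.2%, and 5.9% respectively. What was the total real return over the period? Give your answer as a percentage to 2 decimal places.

Cumulative inflation factor: 1.0561 × 1.0375 × 1.077 × 1.032 × 1.042 × 1.059 ≈ 1.34385.
Nominal growth factor: 1.23900. Real growth factor = 1.23900 / 1.34385 ≈ 0.92197.
Total real return ≈ -7.8025%.

-7.80%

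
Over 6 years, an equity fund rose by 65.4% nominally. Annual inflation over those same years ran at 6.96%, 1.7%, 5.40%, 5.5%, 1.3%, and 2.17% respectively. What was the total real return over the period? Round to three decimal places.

32.120%

Cumulative inflation factor: 1.0696 × 1.017 × 1.0540 × 1.055 × 1.013 × 1.0217 ≈ 1.25190.
Nominal growth factor: 1.65400. Real growth factor = 1.65400 / 1.25190 ≈ 1.32120.
Total real return ≈ 32.1196%.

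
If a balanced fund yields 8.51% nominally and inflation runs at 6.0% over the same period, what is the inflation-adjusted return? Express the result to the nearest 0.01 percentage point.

Real return via the Fisher equation: (1 + 8.51%)/(1 + 6.0%) − 1 = 1.0851/1.060 − 1 ≈ 0.02368.

2.37%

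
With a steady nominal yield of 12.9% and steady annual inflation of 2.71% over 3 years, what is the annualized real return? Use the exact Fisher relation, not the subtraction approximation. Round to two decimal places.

With constant rates the annual real return is the same each year: (1+12.9%)/(1+2.71%) − 1 = 0.09921.

9.92%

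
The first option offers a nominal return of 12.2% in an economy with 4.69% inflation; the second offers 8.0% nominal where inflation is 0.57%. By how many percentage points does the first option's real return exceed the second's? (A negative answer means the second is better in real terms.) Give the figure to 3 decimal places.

-0.214

The first option real return: 1.122/1.0469 − 1 = 7.1736%.
The second real return: 1.080/1.0057 − 1 = 7.3879%.
Difference: 7.1736 − 7.3879 = -0.2143 pp.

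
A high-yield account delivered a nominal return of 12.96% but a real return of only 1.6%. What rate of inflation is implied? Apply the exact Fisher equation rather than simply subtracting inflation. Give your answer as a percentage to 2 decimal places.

From (1+r_nom) = (1+r_real)(1+π), we get 1+π = (1 + 12.96%)/(1 + 1.6%) = 1.1296/1.016 ≈ 1.11181.
So π ≈ 11.1811%.

11.18%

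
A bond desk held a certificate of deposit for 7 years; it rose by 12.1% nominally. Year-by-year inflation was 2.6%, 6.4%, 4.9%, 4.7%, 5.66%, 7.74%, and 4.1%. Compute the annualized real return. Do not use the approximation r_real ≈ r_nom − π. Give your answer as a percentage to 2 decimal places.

Cumulative inflation factor: 1.026 × 1.064 × 1.049 × 1.047 × 1.0566 × 1.0774 × 1.041 ≈ 1.42085.
Nominal growth factor: 1.12100. Real growth factor = 1.12100 / 1.42085 ≈ 0.78896.
Annualized: 0.78896^(1/7) − 1 ≈ -0.03330.

-3.33%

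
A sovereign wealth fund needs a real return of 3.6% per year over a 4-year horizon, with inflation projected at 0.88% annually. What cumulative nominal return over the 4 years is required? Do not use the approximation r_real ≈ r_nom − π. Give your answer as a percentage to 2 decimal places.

Required annual nominal rate: (1+3.6%)(1+0.88%) − 1 = 4.51168%.
Cumulative over 4 years: (1 + 0.0451168)^4 − 1 ≈ 0.19305.

19.31%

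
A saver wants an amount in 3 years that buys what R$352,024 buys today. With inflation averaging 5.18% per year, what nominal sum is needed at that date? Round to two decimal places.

Cumulative price-level factor: (1+5.18%)^3 ≈ 1.1635887118.
Multiplying R$352,024 by the price-level factor gives the future nominal sum.

R$409,611.15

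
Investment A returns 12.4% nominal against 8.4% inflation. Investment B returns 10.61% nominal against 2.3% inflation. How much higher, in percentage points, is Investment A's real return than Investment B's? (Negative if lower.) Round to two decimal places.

Investment A real return: 1.124/1.084 − 1 = 3.690%.
Investment B real return: 1.1061/1.023 − 1 = 8.123%.
Difference: 3.690 − 8.123 = -4.433 pp.

-4.43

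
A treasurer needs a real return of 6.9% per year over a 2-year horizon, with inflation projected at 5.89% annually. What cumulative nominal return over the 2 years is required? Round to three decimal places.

Required annual nominal rate: (1+6.9%)(1+5.89%) − 1 = 13.19641%.
Cumulative over 2 years: (1 + 0.1319641)^2 − 1 ≈ 0.28134.

28.134%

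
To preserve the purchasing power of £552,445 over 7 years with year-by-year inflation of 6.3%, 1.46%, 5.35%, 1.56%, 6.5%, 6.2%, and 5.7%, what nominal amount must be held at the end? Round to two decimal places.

Cumulative price-level factor: 1.063 × 1.0146 × 1.0535 × 1.0156 × 1.065 × 1.062 × 1.057 ≈ 1.3795405369.
Multiplying £552,445 by the price-level factor gives the future nominal sum.

£762,120.27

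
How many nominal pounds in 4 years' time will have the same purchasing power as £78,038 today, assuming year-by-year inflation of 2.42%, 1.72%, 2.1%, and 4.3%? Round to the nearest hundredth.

£86,577.95

Cumulative price-level factor: 1.0242 × 1.0172 × 1.021 × 1.043 ≈ 1.1094332394.
The nominal amount required is £78,038 scaled up by that factor.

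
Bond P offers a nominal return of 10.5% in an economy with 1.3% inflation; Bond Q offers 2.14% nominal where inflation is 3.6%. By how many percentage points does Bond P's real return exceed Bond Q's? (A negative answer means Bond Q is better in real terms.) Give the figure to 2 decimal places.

10.49

Bond P real return: 1.105/1.013 − 1 = 9.082%.
Bond Q real return: 1.0214/1.036 − 1 = -1.409%.
Difference: 9.082 − (-1.409) = 10.491 pp.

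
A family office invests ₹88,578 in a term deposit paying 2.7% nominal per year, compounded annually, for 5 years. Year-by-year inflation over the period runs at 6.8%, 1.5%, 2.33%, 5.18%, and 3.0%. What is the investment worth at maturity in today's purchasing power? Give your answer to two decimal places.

₹84,210.73

Nominal value at maturity: ₹88,578 × (1 + 2.7%)^5 ≈ ₹101,199.44.
Price-level factor over 5 years: 1.068 × 1.015 × 1.0233 × 1.0518 × 1.030 ≈ 1.2017403966.
The maturity value deflated by that factor is the answer in today's purchasing power.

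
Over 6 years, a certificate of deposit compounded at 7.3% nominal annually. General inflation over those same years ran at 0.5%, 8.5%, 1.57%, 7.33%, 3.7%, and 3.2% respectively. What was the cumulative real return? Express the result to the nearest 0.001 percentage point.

Cumulative inflation factor: 1.005 × 1.085 × 1.0157 × 1.0733 × 1.037 × 1.032 ≈ 1.27216.
Nominal growth factor: 1.52615. Real growth factor = 1.52615 / 1.27216 ≈ 1.19966.
Total real return ≈ 19.9658%.

19.966%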